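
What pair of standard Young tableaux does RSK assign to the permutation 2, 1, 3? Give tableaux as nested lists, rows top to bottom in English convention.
Insert each entry of the permutation into P by Schensted row insertion, recording in Q the position of each new cell.

After inserting 2: P = [[2]].
After inserting 1: P = [[1], [2]].
After inserting 3: P = [[1, 3], [2]].

So P = [[1, 3], [2]], Q = [[1, 3], [2]].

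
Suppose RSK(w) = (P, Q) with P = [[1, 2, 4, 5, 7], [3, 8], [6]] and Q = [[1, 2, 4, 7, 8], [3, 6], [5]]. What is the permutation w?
1 6 3 8 2 4 5 7

Reverse the RSK construction: for i from n down to 1, find the cell of Q containing i, remove the entry at that cell from P, and reverse-bump it up through P; the value ejected from row 1 is w(i).

Step i=8: Q has 8 at row 1, column 5; remove that cell from P, ejecting 7. So w(8) = 7. P is now [[1, 2, 4, 5], [3, 8], [6]].
Step i=7: Q has 7 at row 1, column 4; remove that cell from P, ejecting 5. So w(7) = 5. P is now [[1, 2, 4], [3, 8], [6]].
Step i=6: Q has 6 at row 2, column 2; remove 8 from row 2 of P and reverse-bump: 8 enters row 1 and ejects 4. So w(6) = 4. P is now [[1, 2, 8], [3], [6]].
Step i=5: Q has 5 at row 3, column 1; remove 6 from row 3 of P and reverse-bump: 6 enters row 2 and ejects 3; 3 enters row 1 and ejects 2. So w(5) = 2. P is now [[1, 3, 8], [6]].
Step i=4: Q has 4 at row 1, column 3; remove that cell from P, ejecting 8. So w(4) = 8. P is now [[1, 3], [6]].
Step i=3: Q has 3 at row 2, column 1; remove 6 from row 2 of P and reverse-bump: 6 enters row 1 and ejects 3. So w(3) = 3. P is now [[1, 6]].
Step i=2: Q has 2 at row 1, column 2; remove that cell from P, ejecting 6. So w(2) = 6. P is now [[1]].
Step i=1: Q has 1 at row 1, column 1; remove that cell from P, ejecting 1. So w(1) = 1. P is now [].

So w = 1 6 3 8 2 4 5 7.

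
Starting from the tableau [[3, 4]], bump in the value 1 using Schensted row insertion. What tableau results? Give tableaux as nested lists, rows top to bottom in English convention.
[[1, 4], [3]]

In row 1, 1 replaces 3 (the leftmost entry greater than 1); 3 is bumped to row 2. 3 starts a new row 2. The new tableau is [[1, 4], [3]].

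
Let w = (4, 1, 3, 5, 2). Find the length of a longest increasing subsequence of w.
3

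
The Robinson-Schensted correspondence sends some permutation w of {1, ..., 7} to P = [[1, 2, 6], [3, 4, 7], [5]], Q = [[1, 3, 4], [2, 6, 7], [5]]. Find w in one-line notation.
Reverse RSK: for i = n, n-1, ..., 1, locate i in Q, remove the corresponding corner cell from P, and reverse-bump its entry up through P; the value ejected from row 1 is w(i).

So w = 5 3 4 7 1 2 6.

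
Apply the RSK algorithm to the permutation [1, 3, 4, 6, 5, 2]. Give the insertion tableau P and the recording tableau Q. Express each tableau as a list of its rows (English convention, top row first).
Insert each entry of the permutation into P by Schensted row insertion, recording in Q the position of each new cell.

Insert 1: appended to row 1. P = [[1]].
Insert 3: appended to row 1. P = [[1, 3]].
Insert 4: appended to row 1. P = [[1, 3, 4]].
Insert 6: appended to row 1. P = [[1, 3, 4, 6]].
Insert 5: 5 bumps 6 from row 1; 6 starts row 2. P = [[1, 3, 4, 5], [6]].
Insert 2: 2 bumps 3 from row 1; 3 bumps 6 from row 2; 6 starts row 3. P = [[1, 2, 4, 5], [3], [6]].

So P = [[1, 2, 4, 5], [3], [6]], Q = [[1, 2, 3, 4], [5], [6]].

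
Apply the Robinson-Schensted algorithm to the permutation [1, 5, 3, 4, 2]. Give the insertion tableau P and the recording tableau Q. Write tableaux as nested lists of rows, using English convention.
Insert each entry of the permutation into P by Schensted row insertion, recording in Q the position of each new cell.

After inserting 1: P = [[1]].
After inserting 5: P = [[1, 5]].
After inserting 3: P = [[1, 3], [5]].
After inserting 4: P = [[1, 3, 4], [5]].
After inserting 2: P = [[1, 2, 4], [3], [5]].

So P = [[1, 2, 4], [3], [5]], Q = [[1, 2, 4], [3], [5]].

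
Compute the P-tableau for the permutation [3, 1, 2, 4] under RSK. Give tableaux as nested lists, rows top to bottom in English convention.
Insert 3: appended to row 1. P = [[3]].
Insert 1: 1 bumps 3 from row 1; 3 starts row 2. P = [[1], [3]].
Insert 2: appended to row 1. P = [[1, 2], [3]].
Insert 4: appended to row 1. P = [[1, 2, 4], [3]].

So P = [[1, 2, 4], [3]].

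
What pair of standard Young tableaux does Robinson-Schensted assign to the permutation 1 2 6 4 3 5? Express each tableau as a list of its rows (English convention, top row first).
P = [[1, 2, 3, 5], [4], [6]], Q = [[1, 2, 3, 6], [4], [5]]

Insert each entry of the permutation into P by Schensted row insertion, recording in Q the position of each new cell.

Insert 1: appended to row 1. P = [[1]], Q = [[1]].
Insert 2: appended to row 1. P = [[1, 2]], Q = [[1, 2]].
Insert 6: appended to row 1. P = [[1, 2, 6]], Q = [[1, 2, 3]].
Insert 4: 4 bumps 6 from row 1; 6 starts row 2. P = [[1, 2, 4], [6]], Q = [[1, 2, 3], [4]].
Insert 3: 3 bumps 4 from row 1; 4 bumps 6 from row 2; 6 starts row 3. P = [[1, 2, 3], [4], [6]], Q = [[1, 2, 3], [4], [5]].
Insert 5: appended to row 1. P = [[1, 2, 3, 5], [4], [6]], Q = [[1, 2, 3, 6], [4], [5]].

So P = [[1, 2, 3, 5], [4], [6]], Q = [[1, 2, 3, 6], [4], [5]].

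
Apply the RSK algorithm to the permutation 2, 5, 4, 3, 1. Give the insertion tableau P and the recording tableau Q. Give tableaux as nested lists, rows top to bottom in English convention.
P = [[1, 3], [2], [4], [5]], Q = [[1, 2], [3], [4], [5]]

Insert each entry of the permutation into P by Schensted row insertion, recording in Q the position of each new cell.

After inserting 2: P = [[2]].
After inserting 5: P = [[2, 5]].
After inserting 4: P = [[2, 4], [5]].
After inserting 3: P = [[2, 3], [4], [5]].
After inserting 1: P = [[1, 3], [2], [4], [5]].

So P = [[1, 3], [2], [4], [5]], Q = [[1, 2], [3], [4], [5]].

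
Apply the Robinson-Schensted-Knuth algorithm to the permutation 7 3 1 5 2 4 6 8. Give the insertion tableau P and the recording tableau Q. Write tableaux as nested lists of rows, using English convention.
P = [[1, 2, 4, 6, 8], [3, 5], [7]], Q = [[1, 4, 6, 7, 8], [2, 5], [3]]

Insert each entry of the permutation into P by Schensted row insertion, recording in Q the position of each new cell.

Insert 7: appended to row 1. P = [[7]].
Insert 3: 3 bumps 7 from row 1; 7 starts row 2. P = [[3], [7]].
Insert 1: 1 bumps 3 from row 1; 3 bumps 7 from row 2; 7 starts row 3. P = [[1], [3], [7]].
Insert 5: appended to row 1. P = [[1, 5], [3], [7]].
Insert 2: 2 bumps 5 from row 1; 5 appends to row 2. P = [[1, 2], [3, 5], [7]].
Insert 4: appended to row 1. P = [[1, 2, 4], [3, 5], [7]].
Insert 6: appended to row 1. P = [[1, 2, 4, 6], [3, 5], [7]].
Insert 8: appended to row 1. P = [[1, 2, 4, 6, 8], [3, 5], [7]].

So P = [[1, 2, 4, 6, 8], [3, 5], [7]], Q = [[1, 4, 6, 7, 8], [2, 5], [3]].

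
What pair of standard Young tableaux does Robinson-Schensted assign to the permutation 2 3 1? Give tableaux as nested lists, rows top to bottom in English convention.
Insert each entry of the permutation into P by Schensted row insertion, recording in Q the position of each new cell.

After inserting 2: P = [[2]].
After inserting 3: P = [[2, 3]].
After inserting 1: P = [[1, 3], [2]].

So P = [[1, 3], [2]], Q = [[1, 2], [3]].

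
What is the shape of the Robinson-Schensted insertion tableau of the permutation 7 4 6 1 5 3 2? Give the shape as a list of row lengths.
Row-insert each entry into an empty tableau.

After inserting 7: P = [[7]].
After inserting 4: P = [[4], [7]].
After inserting 6: P = [[4, 6], [7]].
After inserting 1: P = [[1, 6], [4], [7]].
After inserting 5: P = [[1, 5], [4, 6], [7]].
After inserting 3: P = [[1, 3], [4, 5], [6], [7]].
After inserting 2: P = [[1, 2], [3, 5], [4], [6], [7]].

The final insertion tableau P = [[1, 2], [3, 5], [4], [6], [7]] has shape [2, 2, 1, 1, 1].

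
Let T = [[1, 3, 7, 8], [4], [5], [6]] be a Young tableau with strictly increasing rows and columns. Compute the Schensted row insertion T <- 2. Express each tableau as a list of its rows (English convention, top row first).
In row 1, 2 replaces 3 (the leftmost entry greater than 2); 3 is bumped to row 2. In row 2, 3 replaces 4 (the leftmost entry greater than 3); 4 is bumped to row 3. In row 3, 4 replaces 5 (the leftmost entry greater than 4); 5 is bumped to row 4. In row 4, 5 replaces 6 (the leftmost entry greater than 5); 6 is bumped to row 5. 6 starts a new row 5. The new tableau is [[1, 2, 7, 8], [3], [4], [5], [6]].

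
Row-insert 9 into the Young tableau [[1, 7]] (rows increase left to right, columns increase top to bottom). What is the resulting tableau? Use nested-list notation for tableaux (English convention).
[[1, 7, 9]]

9 is larger than every entry of row 1, so it is appended to row 1. The new tableau is [[1, 7, 9]].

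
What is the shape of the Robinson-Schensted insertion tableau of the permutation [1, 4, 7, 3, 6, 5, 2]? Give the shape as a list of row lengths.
RSK row insertion gives P = [[1, 2, 5], [3, 6], [4], [7]], which has shape [3, 2, 1, 1].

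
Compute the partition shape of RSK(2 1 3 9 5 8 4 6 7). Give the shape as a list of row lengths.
Row-insert each entry into an empty tableau.

After inserting 2: P = [[2]].
After inserting 1: P = [[1], [2]].
After inserting 3: P = [[1, 3], [2]].
After inserting 9: P = [[1, 3, 9], [2]].
After inserting 5: P = [[1, 3, 5], [2, 9]].
After inserting 8: P = [[1, 3, 5, 8], [2, 9]].
After inserting 4: P = [[1, 3, 4, 8], [2, 5], [9]].
After inserting 6: P = [[1, 3, 4, 6], [2, 5, 8], [9]].
After inserting 7: P = [[1, 3, 4, 6, 7], [2, 5, 8], [9]].

The final insertion tableau P = [[1, 3, 4, 6, 7], [2, 5, 8], [9]] has shape [5, 3, 1].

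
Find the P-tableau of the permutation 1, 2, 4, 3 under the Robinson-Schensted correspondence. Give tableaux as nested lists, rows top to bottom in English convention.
P = [[1, 2, 3], [4]]

After inserting 1: P = [[1]].
After inserting 2: P = [[1, 2]].
After inserting 4: P = [[1, 2, 4]].
After inserting 3: P = [[1, 2, 3], [4]].

So P = [[1, 2, 3], [4]].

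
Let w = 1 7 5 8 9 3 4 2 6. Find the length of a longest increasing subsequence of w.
4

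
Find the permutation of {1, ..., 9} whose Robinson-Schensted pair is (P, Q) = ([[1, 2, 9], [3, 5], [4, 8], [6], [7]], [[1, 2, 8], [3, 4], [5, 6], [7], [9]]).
Reverse RSK: for i = n, n-1, ..., 1, locate i in Q, remove the corresponding corner cell from P, and reverse-bump its entry up through P; the value ejected from row 1 is w(i).

So w = 7 8 4 6 1 5 3 9 2.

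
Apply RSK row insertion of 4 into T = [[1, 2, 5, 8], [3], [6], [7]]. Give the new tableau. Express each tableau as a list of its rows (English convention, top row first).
In row 1, 4 replaces 5 (the leftmost entry greater than 4); 5 is bumped to row 2. 5 is appended to row 2. The new tableau is [[1, 2, 4, 8], [3, 5], [6], [7]].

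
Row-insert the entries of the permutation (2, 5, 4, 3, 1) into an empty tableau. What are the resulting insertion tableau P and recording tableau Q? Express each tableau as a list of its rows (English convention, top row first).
P = [[1, 3], [2], [4], [5]], Q = [[1, 2], [3], [4], [5]]

Insert each entry of the permutation into P by Schensted row insertion, recording in Q the position of each new cell.

Insert 2: appended to row 1. P = [[2]], Q = [[1]].
Insert 5: appended to row 1. P = [[2, 5]], Q = [[1, 2]].
Insert 4: 4 bumps 5 from row 1; 5 starts row 2. P = [[2, 4], [5]], Q = [[1, 2], [3]].
Insert 3: 3 bumps 4 from row 1; 4 bumps 5 from row 2; 5 starts row 3. P = [[2, 3], [4], [5]], Q = [[1, 2], [3], [4]].
Insert 1: 1 bumps 2 from row 1; 2 bumps 4 from row 2; 4 bumps 5 from row 3; 5 starts row 4. P = [[1, 3], [2], [4], [5]], Q = [[1, 2], [3], [4], [5]].

So P = [[1, 3], [2], [4], [5]], Q = [[1, 2], [3], [4], [5]].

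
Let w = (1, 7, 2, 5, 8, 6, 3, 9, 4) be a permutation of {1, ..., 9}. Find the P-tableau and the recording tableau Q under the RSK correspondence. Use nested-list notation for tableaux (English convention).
Insert each entry of the permutation into P by Schensted row insertion, recording in Q the position of each new cell.

Insert 1: appended to row 1. P = [[1]], Q = [[1]].
Insert 7: appended to row 1. P = [[1, 7]], Q = [[1, 2]].
Insert 2: 2 bumps 7 from row 1; 7 starts row 2. P = [[1, 2], [7]], Q = [[1, 2], [3]].
Insert 5: appended to row 1. P = [[1, 2, 5], [7]], Q = [[1, 2, 4], [3]].
Insert 8: appended to row 1. P = [[1, 2, 5, 8], [7]], Q = [[1, 2, 4, 5], [3]].
Insert 6: 6 bumps 8 from row 1; 8 appends to row 2. P = [[1, 2, 5, 6], [7, 8]], Q = [[1, 2, 4, 5], [3, 6]].
Insert 3: 3 bumps 5 from row 1; 5 bumps 7 from row 2; 7 starts row 3. P = [[1, 2, 3, 6], [5, 8], [7]], Q = [[1, 2, 4, 5], [3, 6], [7]].
Insert 9: appended to row 1. P = [[1, 2, 3, 6, 9], [5, 8], [7]], Q = [[1, 2, 4, 5, 8], [3, 6], [7]].
Insert 4: 4 bumps 6 from row 1; 6 bumps 8 from row 2; 8 appends to row 3. P = [[1, 2, 3, 4, 9], [5, 6], [7, 8]], Q = [[1, 2, 4, 5, 8], [3, 6], [7, 9]].

So P = [[1, 2, 3, 4, 9], [5, 6], [7, 8]], Q = [[1, 2, 4, 5, 8], [3, 6], [7, 9]].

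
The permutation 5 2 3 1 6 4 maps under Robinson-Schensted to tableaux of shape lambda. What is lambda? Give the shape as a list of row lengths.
Row-insert each entry into an empty tableau.

After inserting 5: P = [[5]].
After inserting 2: P = [[2], [5]].
After inserting 3: P = [[2, 3], [5]].
After inserting 1: P = [[1, 3], [2], [5]].
After inserting 6: P = [[1, 3, 6], [2], [5]].
After inserting 4: P = [[1, 3, 4], [2, 6], [5]].

The final insertion tableau P = [[1, 3, 4], [2, 6], [5]] has shape [3, 2, 1].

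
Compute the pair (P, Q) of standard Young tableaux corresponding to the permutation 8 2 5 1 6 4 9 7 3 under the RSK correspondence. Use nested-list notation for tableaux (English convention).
Insert each entry of the permutation into P by Schensted row insertion, recording in Q the position of each new cell.

Insert 8: appended to row 1. P = [[8]].
Insert 2: 2 bumps 8 from row 1; 8 starts row 2. P = [[2], [8]].
Insert 5: appended to row 1. P = [[2, 5], [8]].
Insert 1: 1 bumps 2 from row 1; 2 bumps 8 from row 2; 8 starts row 3. P = [[1, 5], [2], [8]].
Insert 6: appended to row 1. P = [[1, 5, 6], [2], [8]].
Insert 4: 4 bumps 5 from row 1; 5 appends to row 2. P = [[1, 4, 6], [2, 5], [8]].
Insert 9: appended to row 1. P = [[1, 4, 6, 9], [2, 5], [8]].
Insert 7: 7 bumps 9 from row 1; 9 appends to row 2. P = [[1, 4, 6, 7], [2, 5, 9], [8]].
Insert 3: 3 bumps 4 from row 1; 4 bumps 5 from row 2; 5 bumps 8 from row 3; 8 starts row 4. P = [[1, 3, 6, 7], [2, 4, 9], [5], [8]].

So P = [[1, 3, 6, 7], [2, 4, 9], [5], [8]], Q = [[1, 3, 5, 7], [2, 6, 8], [4], [9]].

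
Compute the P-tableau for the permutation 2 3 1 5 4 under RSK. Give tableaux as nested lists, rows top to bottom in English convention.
After inserting 2: P = [[2]].
After inserting 3: P = [[2, 3]].
After inserting 1: P = [[1, 3], [2]].
After inserting 5: P = [[1, 3, 5], [2]].
After inserting 4: P = [[1, 3, 4], [2, 5]].

So P = [[1, 3, 4], [2, 5]].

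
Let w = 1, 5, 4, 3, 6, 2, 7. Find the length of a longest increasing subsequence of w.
4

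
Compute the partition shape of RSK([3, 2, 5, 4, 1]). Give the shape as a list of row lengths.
[2, 2, 1]

Row-insert each entry into an empty tableau.

After inserting 3: P = [[3]].
After inserting 2: P = [[2], [3]].
After inserting 5: P = [[2, 5], [3]].
After inserting 4: P = [[2, 4], [3, 5]].
After inserting 1: P = [[1, 4], [2, 5], [3]].

The final insertion tableau P = [[1, 4], [2, 5], [3]] has shape [2, 2, 1].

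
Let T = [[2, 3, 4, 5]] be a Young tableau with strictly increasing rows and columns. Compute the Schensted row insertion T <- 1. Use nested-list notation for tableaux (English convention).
[[1, 3, 4, 5], [2]]

In row 1, 1 replaces 2 (the leftmost entry greater than 1); 2 is bumped to row 2. 2 starts a new row 2. The new tableau is [[1, 3, 4, 5], [2]].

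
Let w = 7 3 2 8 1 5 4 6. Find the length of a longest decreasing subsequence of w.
4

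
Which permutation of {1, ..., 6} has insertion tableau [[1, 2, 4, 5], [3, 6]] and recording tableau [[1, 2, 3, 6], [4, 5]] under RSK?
1 3 6 2 4 5

Reverse the RSK construction: for i from n down to 1, find the cell of Q containing i, remove the entry at that cell from P, and reverse-bump it up through P; the value ejected from row 1 is w(i).

Step i=6: Q has 6 at row 1, column 4; remove that cell from P, ejecting 5. So w(6) = 5. P is now [[1, 2, 4], [3, 6]].
Step i=5: Q has 5 at row 2, column 2; remove 6 from row 2 of P and reverse-bump: 6 enters row 1 and ejects 4. So w(5) = 4. P is now [[1, 2, 6], [3]].
Step i=4: Q has 4 at row 2, column 1; remove 3 from row 2 of P and reverse-bump: 3 enters row 1 and ejects 2. So w(4) = 2. P is now [[1, 3, 6]].
Step i=3: Q has 3 at row 1, column 3; remove that cell from P, ejecting 6. So w(3) = 6. P is now [[1, 3]].
Step i=2: Q has 2 at row 1, column 2; remove that cell from P, ejecting 3. So w(2) = 3. P is now [[1]].
Step i=1: Q has 1 at row 1, column 1; remove that cell from P, ejecting 1. So w(1) = 1. P is now [].

So w = 1 3 6 2 4 5.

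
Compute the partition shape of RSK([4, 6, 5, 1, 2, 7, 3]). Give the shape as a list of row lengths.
Row-insert each entry into an empty tableau.

After inserting 4: P = [[4]].
After inserting 6: P = [[4, 6]].
After inserting 5: P = [[4, 5], [6]].
After inserting 1: P = [[1, 5], [4], [6]].
After inserting 2: P = [[1, 2], [4, 5], [6]].
After inserting 7: P = [[1, 2, 7], [4, 5], [6]].
After inserting 3: P = [[1, 2, 3], [4, 5, 7], [6]].

The final insertion tableau P = [[1, 2, 3], [4, 5, 7], [6]] has shape [3, 3, 1].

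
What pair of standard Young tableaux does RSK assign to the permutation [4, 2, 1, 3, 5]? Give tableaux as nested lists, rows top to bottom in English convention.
Insert each entry of the permutation into P by Schensted row insertion, recording in Q the position of each new cell.

Insert 4: appended to row 1. P = [[4]], Q = [[1]].
Insert 2: 2 bumps 4 from row 1; 4 starts row 2. P = [[2], [4]], Q = [[1], [2]].
Insert 1: 1 bumps 2 from row 1; 2 bumps 4 from row 2; 4 starts row 3. P = [[1], [2], [4]], Q = [[1], [2], [3]].
Insert 3: appended to row 1. P = [[1, 3], [2], [4]], Q = [[1, 4], [2], [3]].
Insert 5: appended to row 1. P = [[1, 3, 5], [2], [4]], Q = [[1, 4, 5], [2], [3]].

So P = [[1, 3, 5], [2], [4]], Q = [[1, 4, 5], [2], [3]].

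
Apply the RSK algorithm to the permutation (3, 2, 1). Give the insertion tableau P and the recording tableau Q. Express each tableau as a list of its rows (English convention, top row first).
P = [[1], [2], [3]], Q = [[1], [2], [3]]

Insert each entry of the permutation into P by Schensted row insertion, recording in Q the position of each new cell.

After inserting 3: P = [[3]].
After inserting 2: P = [[2], [3]].
After inserting 1: P = [[1], [2], [3]].

So P = [[1], [2], [3]], Q = [[1], [2], [3]].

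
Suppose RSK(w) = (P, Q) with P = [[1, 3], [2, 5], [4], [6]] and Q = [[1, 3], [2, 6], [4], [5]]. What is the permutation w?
6 4 5 2 1 3

Reverse RSK: for i = n, n-1, ..., 1, locate i in Q, remove the corresponding corner cell from P, and reverse-bump its entry up through P; the value ejected from row 1 is w(i).

So w = 6 4 5 2 1 3.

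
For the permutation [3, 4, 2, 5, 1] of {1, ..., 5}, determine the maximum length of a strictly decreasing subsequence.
3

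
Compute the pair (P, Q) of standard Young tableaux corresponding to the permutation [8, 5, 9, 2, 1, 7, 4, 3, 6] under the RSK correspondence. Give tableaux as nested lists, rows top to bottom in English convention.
P = [[1, 3, 6], [2, 4], [5, 7], [8, 9]], Q = [[1, 3, 9], [2, 6], [4, 7], [5, 8]]

Insert each entry of the permutation into P by Schensted row insertion, recording in Q the position of each new cell.

Insert 8: appended to row 1. P = [[8]], Q = [[1]].
Insert 5: 5 bumps 8 from row 1; 8 starts row 2. P = [[5], [8]], Q = [[1], [2]].
Insert 9: appended to row 1. P = [[5, 9], [8]], Q = [[1, 3], [2]].
Insert 2: 2 bumps 5 from row 1; 5 bumps 8 from row 2; 8 starts row 3. P = [[2, 9], [5], [8]], Q = [[1, 3], [2], [4]].
Insert 1: 1 bumps 2 from row 1; 2 bumps 5 from row 2; 5 bumps 8 from row 3; 8 starts row 4. P = [[1, 9], [2], [5], [8]], Q = [[1, 3], [2], [4], [5]].
Insert 7: 7 bumps 9 from row 1; 9 appends to row 2. P = [[1, 7], [2, 9], [5], [8]], Q = [[1, 3], [2, 6], [4], [5]].
Insert 4: 4 bumps 7 from row 1; 7 bumps 9 from row 2; 9 appends to row 3. P = [[1, 4], [2, 7], [5, 9], [8]], Q = [[1, 3], [2, 6], [4, 7], [5]].
Insert 3: 3 bumps 4 from row 1; 4 bumps 7 from row 2; 7 bumps 9 from row 3; 9 appends to row 4. P = [[1, 3], [2, 4], [5, 7], [8, 9]], Q = [[1, 3], [2, 6], [4, 7], [5, 8]].
Insert 6: appended to row 1. P = [[1, 3, 6], [2, 4], [5, 7], [8, 9]], Q = [[1, 3, 9], [2, 6], [4, 7], [5, 8]].

So P = [[1, 3, 6], [2, 4], [5, 7], [8, 9]], Q = [[1, 3, 9], [2, 6], [4, 7], [5, 8]].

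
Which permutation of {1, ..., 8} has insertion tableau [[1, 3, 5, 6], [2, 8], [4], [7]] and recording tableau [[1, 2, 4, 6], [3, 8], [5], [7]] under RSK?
2 7 4 5 3 8 1 6

Reverse the RSK construction: for i from n down to 1, find the cell of Q containing i, remove the entry at that cell from P, and reverse-bump it up through P; the value ejected from row 1 is w(i).

Step i=8: Q has 8 at row 2, column 2; remove 8 from row 2 of P and reverse-bump: 8 enters row 1 and ejects 6. So w(8) = 6. P is now [[1, 3, 5, 8], [2], [4], [7]].
Step i=7: Q has 7 at row 4, column 1; remove 7 from row 4 of P and reverse-bump: 7 enters row 3 and ejects 4; 4 enters row 2 and ejects 2; 2 enters row 1 and ejects 1. So w(7) = 1. P is now [[2, 3, 5, 8], [4], [7]].
Step i=6: Q has 6 at row 1, column 4; remove that cell from P, ejecting 8. So w(6) = 8. P is now [[2, 3, 5], [4], [7]].
Step i=5: Q has 5 at row 3, column 1; remove 7 from row 3 of P and reverse-bump: 7 enters row 2 and ejects 4; 4 enters row 1 and ejects 3. So w(5) = 3. P is now [[2, 4, 5], [7]].
Step i=4: Q has 4 at row 1, column 3; remove that cell from P, ejecting 5. So w(4) = 5. P is now [[2, 4], [7]].
Step i=3: Q has 3 at row 2, column 1; remove 7 from row 2 of P and reverse-bump: 7 enters row 1 and ejects 4. So w(3) = 4. P is now [[2, 7]].
Step i=2: Q has 2 at row 1, column 2; remove that cell from P, ejecting 7. So w(2) = 7. P is now [[2]].
Step i=1: Q has 1 at row 1, column 1; remove that cell from P, ejecting 2. So w(1) = 2. P is now [].

So w = 2 7 4 5 3 8 1 6.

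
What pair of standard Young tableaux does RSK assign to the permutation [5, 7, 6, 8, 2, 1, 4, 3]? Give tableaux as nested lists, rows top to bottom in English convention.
P = [[1, 3, 8], [2, 4], [5, 6], [7]], Q = [[1, 2, 4], [3, 7], [5, 8], [6]]

Insert each entry of the permutation into P by Schensted row insertion, recording in Q the position of each new cell.

Insert 5: appended to row 1. P = [[5]].
Insert 7: appended to row 1. P = [[5, 7]].
Insert 6: 6 bumps 7 from row 1; 7 starts row 2. P = [[5, 6], [7]].
Insert 8: appended to row 1. P = [[5, 6, 8], [7]].
Insert 2: 2 bumps 5 from row 1; 5 bumps 7 from row 2; 7 starts row 3. P = [[2, 6, 8], [5], [7]].
Insert 1: 1 bumps 2 from row 1; 2 bumps 5 from row 2; 5 bumps 7 from row 3; 7 starts row 4. P = [[1, 6, 8], [2], [5], [7]].
Insert 4: 4 bumps 6 from row 1; 6 appends to row 2. P = [[1, 4, 8], [2, 6], [5], [7]].
Insert 3: 3 bumps 4 from row 1; 4 bumps 6 from row 2; 6 appends to row 3. P = [[1, 3, 8], [2, 4], [5, 6], [7]].

So P = [[1, 3, 8], [2, 4], [5, 6], [7]], Q = [[1, 2, 4], [3, 7], [5, 8], [6]].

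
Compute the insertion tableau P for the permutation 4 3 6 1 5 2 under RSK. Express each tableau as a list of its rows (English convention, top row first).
P = [[1, 2], [3, 5], [4, 6]]

Insert 4: appended to row 1. P = [[4]].
Insert 3: 3 bumps 4 from row 1; 4 starts row 2. P = [[3], [4]].
Insert 6: appended to row 1. P = [[3, 6], [4]].
Insert 1: 1 bumps 3 from row 1; 3 bumps 4 from row 2; 4 starts row 3. P = [[1, 6], [3], [4]].
Insert 5: 5 bumps 6 from row 1; 6 appends to row 2. P = [[1, 5], [3, 6], [4]].
Insert 2: 2 bumps 5 from row 1; 5 bumps 6 from row 2; 6 appends to row 3. P = [[1, 2], [3, 5], [4, 6]].

So P = [[1, 2], [3, 5], [4, 6]].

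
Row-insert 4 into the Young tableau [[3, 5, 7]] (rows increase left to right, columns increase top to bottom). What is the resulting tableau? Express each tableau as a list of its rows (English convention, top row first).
In row 1, 4 replaces 5 (the leftmost entry greater than 4); 5 is bumped to row 2. 5 starts a new row 2. The new tableau is [[3, 4, 7], [5]].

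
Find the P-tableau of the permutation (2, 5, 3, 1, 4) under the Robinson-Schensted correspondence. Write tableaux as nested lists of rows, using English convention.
After inserting 2: P = [[2]].
After inserting 5: P = [[2, 5]].
After inserting 3: P = [[2, 3], [5]].
After inserting 1: P = [[1, 3], [2], [5]].
After inserting 4: P = [[1, 3, 4], [2], [5]].

So P = [[1, 3, 4], [2], [5]].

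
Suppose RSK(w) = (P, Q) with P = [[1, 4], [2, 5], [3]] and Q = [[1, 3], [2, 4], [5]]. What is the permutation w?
3 2 5 4 1

Reverse the RSK construction: for i from n down to 1, find the cell of Q containing i, remove the entry at that cell from P, and reverse-bump it up through P; the value ejected from row 1 is w(i).

Step i=5: Q has 5 at row 3, column 1; remove 3 from row 3 of P and reverse-bump: 3 enters row 2 and ejects 2; 2 enters row 1 and ejects 1. So w(5) = 1. P is now [[2, 4], [3, 5]].
Step i=4: Q has 4 at row 2, column 2; remove 5 from row 2 of P and reverse-bump: 5 enters row 1 and ejects 4. So w(4) = 4. P is now [[2, 5], [3]].
Step i=3: Q has 3 at row 1, column 2; remove that cell from P, ejecting 5. So w(3) = 5. P is now [[2], [3]].
Step i=2: Q has 2 at row 2, column 1; remove 3 from row 2 of P and reverse-bump: 3 enters row 1 and ejects 2. So w(2) = 2. P is now [[3]].
Step i=1: Q has 1 at row 1, column 1; remove that cell from P, ejecting 3. So w(1) = 3. P is now [].

So w = 3 2 5 4 1.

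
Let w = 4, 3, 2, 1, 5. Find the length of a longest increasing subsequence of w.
2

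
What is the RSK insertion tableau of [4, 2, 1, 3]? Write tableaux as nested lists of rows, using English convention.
P = [[1, 3], [2], [4]]

Insert 4: appended to row 1. P = [[4]].
Insert 2: 2 bumps 4 from row 1; 4 starts row 2. P = [[2], [4]].
Insert 1: 1 bumps 2 from row 1; 2 bumps 4 from row 2; 4 starts row 3. P = [[1], [2], [4]].
Insert 3: appended to row 1. P = [[1, 3], [2], [4]].

So P = [[1, 3], [2], [4]].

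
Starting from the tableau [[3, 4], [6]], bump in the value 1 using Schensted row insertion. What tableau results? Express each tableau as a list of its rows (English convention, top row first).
[[1, 4], [3], [6]]

In row 1, 1 replaces 3 (the leftmost entry greater than 1); 3 is bumped to row 2. In row 2, 3 replaces 6 (the leftmost entry greater than 3); 6 is bumped to row 3. 6 starts a new row 3. The new tableau is [[1, 4], [3], [6]].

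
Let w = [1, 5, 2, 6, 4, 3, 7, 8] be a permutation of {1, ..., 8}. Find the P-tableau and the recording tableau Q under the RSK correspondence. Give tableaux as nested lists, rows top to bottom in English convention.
Insert each entry of the permutation into P by Schensted row insertion, recording in Q the position of each new cell.

Insert 1: appended to row 1. P = [[1]].
Insert 5: appended to row 1. P = [[1, 5]].
Insert 2: 2 bumps 5 from row 1; 5 starts row 2. P = [[1, 2], [5]].
Insert 6: appended to row 1. P = [[1, 2, 6], [5]].
Insert 4: 4 bumps 6 from row 1; 6 appends to row 2. P = [[1, 2, 4], [5, 6]].
Insert 3: 3 bumps 4 from row 1; 4 bumps 5 from row 2; 5 starts row 3. P = [[1, 2, 3], [4, 6], [5]].
Insert 7: appended to row 1. P = [[1, 2, 3, 7], [4, 6], [5]].
Insert 8: appended to row 1. P = [[1, 2, 3, 7, 8], [4, 6], [5]].

So P = [[1, 2, 3, 7, 8], [4, 6], [5]], Q = [[1, 2, 4, 7, 8], [3, 5], [6]].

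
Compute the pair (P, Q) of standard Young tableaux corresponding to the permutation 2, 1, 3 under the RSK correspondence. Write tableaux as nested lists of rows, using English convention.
P = [[1, 3], [2]], Q = [[1, 3], [2]]

Insert each entry of the permutation into P by Schensted row insertion, recording in Q the position of each new cell.

After inserting 2: P = [[2]].
After inserting 1: P = [[1], [2]].
After inserting 3: P = [[1, 3], [2]].

So P = [[1, 3], [2]], Q = [[1, 3], [2]].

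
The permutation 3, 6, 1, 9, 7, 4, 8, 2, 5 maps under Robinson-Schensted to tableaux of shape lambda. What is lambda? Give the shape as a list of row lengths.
[4, 3, 1, 1]

Row-insert each entry into an empty tableau.

After inserting 3: P = [[3]].
After inserting 6: P = [[3, 6]].
After inserting 1: P = [[1, 6], [3]].
After inserting 9: P = [[1, 6, 9], [3]].
After inserting 7: P = [[1, 6, 7], [3, 9]].
After inserting 4: P = [[1, 4, 7], [3, 6], [9]].
After inserting 8: P = [[1, 4, 7, 8], [3, 6], [9]].
After inserting 2: P = [[1, 2, 7, 8], [3, 4], [6], [9]].
After inserting 5: P = [[1, 2, 5, 8], [3, 4, 7], [6], [9]].

The final insertion tableau P = [[1, 2, 5, 8], [3, 4, 7], [6], [9]] has shape [4, 3, 1, 1].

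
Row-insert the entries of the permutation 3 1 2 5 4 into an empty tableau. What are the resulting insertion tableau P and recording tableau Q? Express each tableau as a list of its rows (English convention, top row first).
Insert each entry of the permutation into P by Schensted row insertion, recording in Q the position of each new cell.

Insert 3: appended to row 1. P = [[3]].
Insert 1: 1 bumps 3 from row 1; 3 starts row 2. P = [[1], [3]].
Insert 2: appended to row 1. P = [[1, 2], [3]].
Insert 5: appended to row 1. P = [[1, 2, 5], [3]].
Insert 4: 4 bumps 5 from row 1; 5 appends to row 2. P = [[1, 2, 4], [3, 5]].

So P = [[1, 2, 4], [3, 5]], Q = [[1, 3, 4], [2, 5]].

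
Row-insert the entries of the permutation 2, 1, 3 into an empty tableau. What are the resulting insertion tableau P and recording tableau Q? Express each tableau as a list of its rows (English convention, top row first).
P = [[1, 3], [2]], Q = [[1, 3], [2]]

Insert each entry of the permutation into P by Schensted row insertion, recording in Q the position of each new cell.

Insert 2: appended to row 1. P = [[2]].
Insert 1: 1 bumps 2 from row 1; 2 starts row 2. P = [[1], [2]].
Insert 3: appended to row 1. P = [[1, 3], [2]].

So P = [[1, 3], [2]], Q = [[1, 3], [2]].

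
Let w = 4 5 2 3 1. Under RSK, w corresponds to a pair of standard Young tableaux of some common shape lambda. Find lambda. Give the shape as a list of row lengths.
[2, 2, 1]

Row-insert each entry into an empty tableau.

After inserting 4: P = [[4]].
After inserting 5: P = [[4, 5]].
After inserting 2: P = [[2, 5], [4]].
After inserting 3: P = [[2, 3], [4, 5]].
After inserting 1: P = [[1, 3], [2, 5], [4]].

The final insertion tableau P = [[1, 3], [2, 5], [4]] has shape [2, 2, 1].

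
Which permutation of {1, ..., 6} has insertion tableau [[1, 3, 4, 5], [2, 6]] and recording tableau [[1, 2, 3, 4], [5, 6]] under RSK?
2 3 4 6 1 5

Reverse the RSK construction: for i from n down to 1, find the cell of Q containing i, remove the entry at that cell from P, and reverse-bump it up through P; the value ejected from row 1 is w(i).

Step i=6: Q has 6 at row 2, column 2; remove 6 from row 2 of P and reverse-bump: 6 enters row 1 and ejects 5. So w(6) = 5. P is now [[1, 3, 4, 6], [2]].
Step i=5: Q has 5 at row 2, column 1; remove 2 from row 2 of P and reverse-bump: 2 enters row 1 and ejects 1. So w(5) = 1. P is now [[2, 3, 4, 6]].
Step i=4: Q has 4 at row 1, column 4; remove that cell from P, ejecting 6. So w(4) = 6. P is now [[2, 3, 4]].
Step i=3: Q has 3 at row 1, column 3; remove that cell from P, ejecting 4. So w(3) = 4. P is now [[2, 3]].
Step i=2: Q has 2 at row 1, column 2; remove that cell from P, ejecting 3. So w(2) = 3. P is now [[2]].
Step i=1: Q has 1 at row 1, column 1; remove that cell from P, ejecting 2. So w(1) = 2. P is now [].

So w = 2 3 4 6 1 5.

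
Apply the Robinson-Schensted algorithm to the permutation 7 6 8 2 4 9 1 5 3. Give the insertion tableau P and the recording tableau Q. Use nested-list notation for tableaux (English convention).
P = [[1, 3, 5], [2, 4, 9], [6, 8], [7]], Q = [[1, 3, 6], [2, 5, 8], [4, 9], [7]]

Insert each entry of the permutation into P by Schensted row insertion, recording in Q the position of each new cell.

Insert 7: appended to row 1. P = [[7]].
Insert 6: 6 bumps 7 from row 1; 7 starts row 2. P = [[6], [7]].
Insert 8: appended to row 1. P = [[6, 8], [7]].
Insert 2: 2 bumps 6 from row 1; 6 bumps 7 from row 2; 7 starts row 3. P = [[2, 8], [6], [7]].
Insert 4: 4 bumps 8 from row 1; 8 appends to row 2. P = [[2, 4], [6, 8], [7]].
Insert 9: appended to row 1. P = [[2, 4, 9], [6, 8], [7]].
Insert 1: 1 bumps 2 from row 1; 2 bumps 6 from row 2; 6 bumps 7 from row 3; 7 starts row 4. P = [[1, 4, 9], [2, 8], [6], [7]].
Insert 5: 5 bumps 9 from row 1; 9 appends to row 2. P = [[1, 4, 5], [2, 8, 9], [6], [7]].
Insert 3: 3 bumps 4 from row 1; 4 bumps 8 from row 2; 8 appends to row 3. P = [[1, 3, 5], [2, 4, 9], [6, 8], [7]].

So P = [[1, 3, 5], [2, 4, 9], [6, 8], [7]], Q = [[1, 3, 6], [2, 5, 8], [4, 9], [7]].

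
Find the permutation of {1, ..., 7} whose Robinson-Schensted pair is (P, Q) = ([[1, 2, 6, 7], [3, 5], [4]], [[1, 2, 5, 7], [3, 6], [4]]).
Reverse the RSK construction: for i from n down to 1, find the cell of Q containing i, remove the entry at that cell from P, and reverse-bump it up through P; the value ejected from row 1 is w(i).

Step i=7: Q has 7 at row 1, column 4; remove that cell from P, ejecting 7. So w(7) = 7. P is now [[1, 2, 6], [3, 5], [4]].
Step i=6: Q has 6 at row 2, column 2; remove 5 from row 2 of P and reverse-bump: 5 enters row 1 and ejects 2. So w(6) = 2. P is now [[1, 5, 6], [3], [4]].
Step i=5: Q has 5 at row 1, column 3; remove that cell from P, ejecting 6. So w(5) = 6. P is now [[1, 5], [3], [4]].
Step i=4: Q has 4 at row 3, column 1; remove 4 from row 3 of P and reverse-bump: 4 enters row 2 and ejects 3; 3 enters row 1 and ejects 1. So w(4) = 1. P is now [[3, 5], [4]].
Step i=3: Q has 3 at row 2, column 1; remove 4 from row 2 of P and reverse-bump: 4 enters row 1 and ejects 3. So w(3) = 3. P is now [[4, 5]].
Step i=2: Q has 2 at row 1, column 2; remove that cell from P, ejecting 5. So w(2) = 5. P is now [[4]].
Step i=1: Q has 1 at row 1, column 1; remove that cell from P, ejecting 4. So w(1) = 4. P is now [].

So w = 4 5 3 1 6 2 7.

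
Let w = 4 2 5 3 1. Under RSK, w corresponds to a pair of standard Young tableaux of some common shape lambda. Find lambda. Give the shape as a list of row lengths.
[2, 2, 1]

Row-insert each entry into an empty tableau.

After inserting 4: P = [[4]].
After inserting 2: P = [[2], [4]].
After inserting 5: P = [[2, 5], [4]].
After inserting 3: P = [[2, 3], [4, 5]].
After inserting 1: P = [[1, 3], [2, 5], [4]].

The final insertion tableau P = [[1, 3], [2, 5], [4]] has shape [2, 2, 1].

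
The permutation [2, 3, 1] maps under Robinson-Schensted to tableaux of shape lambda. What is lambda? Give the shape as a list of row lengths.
Row-insert each entry into an empty tableau.

After inserting 2: P = [[2]].
After inserting 3: P = [[2, 3]].
After inserting 1: P = [[1, 3], [2]].

The final insertion tableau P = [[1, 3], [2]] has shape [2, 1].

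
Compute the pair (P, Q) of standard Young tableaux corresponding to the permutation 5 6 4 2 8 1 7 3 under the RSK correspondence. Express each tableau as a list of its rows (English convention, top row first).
Insert each entry of the permutation into P by Schensted row insertion, recording in Q the position of each new cell.

Insert 5: appended to row 1. P = [[5]].
Insert 6: appended to row 1. P = [[5, 6]].
Insert 4: 4 bumps 5 from row 1; 5 starts row 2. P = [[4, 6], [5]].
Insert 2: 2 bumps 4 from row 1; 4 bumps 5 from row 2; 5 starts row 3. P = [[2, 6], [4], [5]].
Insert 8: appended to row 1. P = [[2, 6, 8], [4], [5]].
Insert 1: 1 bumps 2 from row 1; 2 bumps 4 from row 2; 4 bumps 5 from row 3; 5 starts row 4. P = [[1, 6, 8], [2], [4], [5]].
Insert 7: 7 bumps 8 from row 1; 8 appends to row 2. P = [[1, 6, 7], [2, 8], [4], [5]].
Insert 3: 3 bumps 6 from row 1; 6 bumps 8 from row 2; 8 appends to row 3. P = [[1, 3, 7], [2, 6], [4, 8], [5]].

So P = [[1, 3, 7], [2, 6], [4, 8], [5]], Q = [[1, 2, 5], [3, 7], [4, 8], [6]].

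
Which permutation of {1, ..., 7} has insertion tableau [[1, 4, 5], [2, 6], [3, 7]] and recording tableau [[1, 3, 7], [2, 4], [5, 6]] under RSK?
Reverse the RSK construction: for i from n down to 1, find the cell of Q containing i, remove the entry at that cell from P, and reverse-bump it up through P; the value ejected from row 1 is w(i).

Step i=7: Q has 7 at row 1, column 3; remove that cell from P, ejecting 5. So w(7) = 5. P is now [[1, 4], [2, 6], [3, 7]].
Step i=6: Q has 6 at row 3, column 2; remove 7 from row 3 of P and reverse-bump: 7 enters row 2 and ejects 6; 6 enters row 1 and ejects 4. So w(6) = 4. P is now [[1, 6], [2, 7], [3]].
Step i=5: Q has 5 at row 3, column 1; remove 3 from row 3 of P and reverse-bump: 3 enters row 2 and ejects 2; 2 enters row 1 and ejects 1. So w(5) = 1. P is now [[2, 6], [3, 7]].
Step i=4: Q has 4 at row 2, column 2; remove 7 from row 2 of P and reverse-bump: 7 enters row 1 and ejects 6. So w(4) = 6. P is now [[2, 7], [3]].
Step i=3: Q has 3 at row 1, column 2; remove that cell from P, ejecting 7. So w(3) = 7. P is now [[2], [3]].
Step i=2: Q has 2 at row 2, column 1; remove 3 from row 2 of P and reverse-bump: 3 enters row 1 and ejects 2. So w(2) = 2. P is now [[3]].
Step i=1: Q has 1 at row 1, column 1; remove that cell from P, ejecting 3. So w(1) = 3. P is now [].

So w = 3 2 7 6 1 4 5.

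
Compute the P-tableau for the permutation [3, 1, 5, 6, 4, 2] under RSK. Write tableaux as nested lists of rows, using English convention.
Insert 3: appended to row 1. P = [[3]].
Insert 1: 1 bumps 3 from row 1; 3 starts row 2. P = [[1], [3]].
Insert 5: appended to row 1. P = [[1, 5], [3]].
Insert 6: appended to row 1. P = [[1, 5, 6], [3]].
Insert 4: 4 bumps 5 from row 1; 5 appends to row 2. P = [[1, 4, 6], [3, 5]].
Insert 2: 2 bumps 4 from row 1; 4 bumps 5 from row 2; 5 starts row 3. P = [[1, 2, 6], [3, 4], [5]].

So P = [[1, 2, 6], [3, 4], [5]].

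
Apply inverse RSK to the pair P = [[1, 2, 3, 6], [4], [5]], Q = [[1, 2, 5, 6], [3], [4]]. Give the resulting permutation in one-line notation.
Reverse RSK: for i = n, n-1, ..., 1, locate i in Q, remove the corresponding corner cell from P, and reverse-bump its entry up through P; the value ejected from row 1 is w(i).

So w = 1 5 4 2 3 6.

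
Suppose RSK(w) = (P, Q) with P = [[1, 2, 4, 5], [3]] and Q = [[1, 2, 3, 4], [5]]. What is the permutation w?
1 3 4 5 2

Reverse the RSK construction: for i from n down to 1, find the cell of Q containing i, remove the entry at that cell from P, and reverse-bump it up through P; the value ejected from row 1 is w(i).

Step i=5: Q has 5 at row 2, column 1; remove 3 from row 2 of P and reverse-bump: 3 enters row 1 and ejects 2. So w(5) = 2. P is now [[1, 3, 4, 5]].
Step i=4: Q has 4 at row 1, column 4; remove that cell from P, ejecting 5. So w(4) = 5. P is now [[1, 3, 4]].
Step i=3: Q has 3 at row 1, column 3; remove that cell from P, ejecting 4. So w(3) = 4. P is now [[1, 3]].
Step i=2: Q has 2 at row 1, column 2; remove that cell from P, ejecting 3. So w(2) = 3. P is now [[1]].
Step i=1: Q has 1 at row 1, column 1; remove that cell from P, ejecting 1. So w(1) = 1. P is now [].

So w = 1 3 4 5 2.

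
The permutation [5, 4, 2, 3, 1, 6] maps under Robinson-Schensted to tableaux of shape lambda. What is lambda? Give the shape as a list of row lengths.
[3, 1, 1, 1]

Row-insert each entry into an empty tableau.

After inserting 5: P = [[5]].
After inserting 4: P = [[4], [5]].
After inserting 2: P = [[2], [4], [5]].
After inserting 3: P = [[2, 3], [4], [5]].
After inserting 1: P = [[1, 3], [2], [4], [5]].
After inserting 6: P = [[1, 3, 6], [2], [4], [5]].

The final insertion tableau P = [[1, 3, 6], [2], [4], [5]] has shape [3, 1, 1, 1].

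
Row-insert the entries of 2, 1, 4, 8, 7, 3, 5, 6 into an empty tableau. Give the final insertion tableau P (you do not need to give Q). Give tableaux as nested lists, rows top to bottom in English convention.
P = [[1, 3, 5, 6], [2, 4, 7], [8]]

After inserting 2: P = [[2]].
After inserting 1: P = [[1], [2]].
After inserting 4: P = [[1, 4], [2]].
After inserting 8: P = [[1, 4, 8], [2]].
After inserting 7: P = [[1, 4, 7], [2, 8]].
After inserting 3: P = [[1, 3, 7], [2, 4], [8]].
After inserting 5: P = [[1, 3, 5], [2, 4, 7], [8]].
After inserting 6: P = [[1, 3, 5, 6], [2, 4, 7], [8]].

So P = [[1, 3, 5, 6], [2, 4, 7], [8]].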